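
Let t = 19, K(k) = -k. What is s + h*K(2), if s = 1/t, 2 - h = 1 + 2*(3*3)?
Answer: 647/19 ≈ 34.053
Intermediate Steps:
h = -17 (h = 2 - (1 + 2*(3*3)) = 2 - (1 + 2*9) = 2 - (1 + 18) = 2 - 1*19 = 2 - 19 = -17)
s = 1/19 ≈ 0.052632
s + h*K(2) = 1/19 - (-17)*2 = 1/19 - 17*(-2) = 1/19 + 34 = 647/19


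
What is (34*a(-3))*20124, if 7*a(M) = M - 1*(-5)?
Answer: 1368432/7 ≈ 1.9549e+5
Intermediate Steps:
a(M) = 5/7 + M/7 (a(M) = (M - 1*(-5))/7 = (M + 5)/7 = (5 + M)/7 = 5/7 + M/7)
(34*a(-3))*20124 = (34*(5/7 + (1/7)*(-3)))*20124 = (34*(5/7 - 3/7))*20124 = (34*(2/7))*20124 = (68/7)*20124 = 1368432/7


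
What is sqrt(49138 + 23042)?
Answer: 6*sqrt(2005) ≈ 268.66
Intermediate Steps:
sqrt(49138 + 23042) = sqrt(72180) = 6*sqrt(2005)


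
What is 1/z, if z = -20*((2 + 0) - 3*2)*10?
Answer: 1/800 ≈ 0.0012500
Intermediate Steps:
z = 800 (z = -20*(2 - 6)*10 = -20*(-4)*10 = 80*10 = 800)
1/z = 1/800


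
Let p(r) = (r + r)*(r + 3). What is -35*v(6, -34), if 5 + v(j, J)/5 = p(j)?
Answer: -18025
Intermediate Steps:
p(r) = 2*r*(3 + r) (p(r) = (2*r)*(3 + r) = 2*r*(3 + r))
v(j, J) = -25 + 10*j*(3 + j) (v(j, J) = -25 + 5*(2*j*(3 + j)) = -25 + 10*j*(3 + j))
-35*v(6, -34) = -35*(-25 + 10*6*(3 + 6)) = -35*(-25 + 10*6*9) = -35*(-25 + 540) = -35*515 = -18025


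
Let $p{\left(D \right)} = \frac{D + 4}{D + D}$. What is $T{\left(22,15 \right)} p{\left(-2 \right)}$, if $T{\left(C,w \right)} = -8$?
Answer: $4$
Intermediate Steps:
$p{\left(D \right)} = \frac{4 + D}{2 D}$
$T{\left(22,15 \right)} p{\left(-2 \right)} = - 8 \frac{4 - 2}{2 \left(-2\right)} = - 8 \cdot \frac{1}{2} \left(- \frac{1}{2}\right) 2 = \left(-8\right) \left(- \frac{1}{2}\right) = 4$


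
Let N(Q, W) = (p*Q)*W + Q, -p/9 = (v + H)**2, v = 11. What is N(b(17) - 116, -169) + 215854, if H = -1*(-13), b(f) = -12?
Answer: -111924562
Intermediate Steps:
H = 13
p = -5184 (p = -9*(11 + 13)**2 = -9*24**2 = -9*576 = -5184)
N(Q, W) = Q - 5184*Q*W (N(Q, W) = (-5184*Q)*W + Q = -5184*Q*W + Q = Q - 5184*Q*W)
N(b(17) - 116, -169) + 215854 = (-12 - 116)*(1 - 5184*(-169)) + 215854 = -128*(1 + 876096) + 215854 = -128*876097 + 215854 = -112140416 + 215854 = -111924562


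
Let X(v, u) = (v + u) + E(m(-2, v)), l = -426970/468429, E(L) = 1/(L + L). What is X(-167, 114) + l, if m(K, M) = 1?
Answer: -50038985/936858 ≈ -53.411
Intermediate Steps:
E(L) = 1/(2*L)
l = -426970/468429 (l = -426970*1/468429 = -426970/468429 ≈ -0.91149)
X(v, u) = 1/2 + u + v (X(v, u) = (v + u) + (1/2)/1 = (u + v) + (1/2)*1 = (u + v) + 1/2 = 1/2 + u + v)
X(-167, 114) + l = (1/2 + 114 - 167) - 426970/468429 = -105/2 - 426970/468429 = -50038985/936858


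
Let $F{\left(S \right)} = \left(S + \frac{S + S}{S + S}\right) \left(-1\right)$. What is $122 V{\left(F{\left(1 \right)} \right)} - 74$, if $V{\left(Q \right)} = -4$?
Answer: $-562$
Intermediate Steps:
$F{\left(S \right)} = -1 - S$ ($F{\left(S \right)} = \left(S + \frac{2 S}{2 S}\right) \left(-1\right) = \left(S + 2 S \frac{1}{2 S}\right) \left(-1\right) = \left(S + 1\right) \left(-1\right) = \left(1 + S\right) \left(-1\right) = -1 - S$)
$122 V{\left(F{\left(1 \right)} \right)} - 74 = 122 \left(-4\right) - 74 = -488 - 74 = -562$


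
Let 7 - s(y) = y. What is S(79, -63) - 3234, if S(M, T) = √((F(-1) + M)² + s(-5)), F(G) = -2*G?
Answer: -3234 + √6573 ≈ -3152.9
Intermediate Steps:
s(y) = 7 - y
S(M, T) = √(12 + (2 + M)²) (S(M, T) = √((-2*(-1) + M)² + (7 - 1*(-5))) = √((2 + M)² + (7 + 5)) = √((2 + M)² + 12) = √(12 + (2 + M)²))
S(79, -63) - 3234 = √(12 + (2 + 79)²) - 3234 = √(12 + 81²) - 3234 = √(12 + 6561) - 3234 = √6573 - 3234 = -3234 + √6573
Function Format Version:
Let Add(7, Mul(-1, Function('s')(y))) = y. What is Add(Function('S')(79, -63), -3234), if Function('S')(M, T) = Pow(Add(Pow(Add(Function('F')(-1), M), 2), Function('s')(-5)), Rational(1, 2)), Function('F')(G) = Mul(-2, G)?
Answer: Add(-3234, Pow(6573, Rational(1, 2))) ≈ -3152.9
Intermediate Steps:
Function('s')(y) = Add(7, Mul(-1, y))
Function('S')(M, T) = Pow(Add(12, Pow(Add(2, M), 2)), Rational(1, 2)) (Function('S')(M, T) = Pow(Add(Pow(Add(Mul(-2, -1), M), 2), Add(7, Mul(-1, -5))), Rational(1, 2)) = Pow(Add(Pow(Add(2, M), 2), Add(7, 5)), Rational(1, 2)) = Pow(Add(Pow(Add(2, M), 2), 12), Rational(1, 2)) = Pow(Add(12, Pow(Add(2, M), 2)), Rational(1, 2)))
Add(Function('S')(79, -63), -3234) = Add(Pow(Add(12, Pow(Add(2, 79), 2)), Rational(1, 2)), -3234) = Add(Pow(Add(12, Pow(81, 2)), Rational(1, 2)), -3234) = Add(Pow(Add(12, 6561), Rational(1, 2)), -3234) = Add(Pow(6573, Rational(1, 2)), -3234) = Add(-3234, Pow(6573, Rational(1, 2)))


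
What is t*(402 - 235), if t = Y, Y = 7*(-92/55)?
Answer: -107548/55 ≈ -1955.4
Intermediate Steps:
Y = -644/55 (Y = 7*(-92*1/55) = 7*(-92/55) = -644/55 ≈ -11.709)
t = -644/55 ≈ -11.709
t*(402 - 235) = -644*(402 - 235)/55 = -644/55*167 = -107548/55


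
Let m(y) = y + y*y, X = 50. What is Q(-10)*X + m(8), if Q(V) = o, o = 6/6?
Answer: 122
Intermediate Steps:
o = 1 (o = 6*(⅙) = 1)
Q(V) = 1
m(y) = y + y²
Q(-10)*X + m(8) = 1*50 + 8*(1 + 8) = 50 + 8*9 = 50 + 72 = 122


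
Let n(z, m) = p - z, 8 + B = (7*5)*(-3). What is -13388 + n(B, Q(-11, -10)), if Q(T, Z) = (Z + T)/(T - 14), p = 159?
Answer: -13116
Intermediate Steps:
Q(T, Z) = (T + Z)/(-14 + T)
B = -113 (B = -8 + (7*5)*(-3) = -8 + 35*(-3) = -8 - 105 = -113)
n(z, m) = 159 - z
-13388 + n(B, Q(-11, -10)) = -13388 + (159 - 1*(-113)) = -13388 + (159 + 113) = -13388 + 272 = -13116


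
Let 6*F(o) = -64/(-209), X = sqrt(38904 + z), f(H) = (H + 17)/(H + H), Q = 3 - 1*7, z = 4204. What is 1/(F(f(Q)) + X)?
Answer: -5016/4236750977 + 393129*sqrt(10777)/8473501954 ≈ 0.0048152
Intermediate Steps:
Q = -4 (Q = 3 - 7 = -4)
f(H) = (17 + H)/(2*H) (f(H) = (17 + H)/((2*H)) = (17 + H)*(1/(2*H)) = (17 + H)/(2*H))
X = 2*sqrt(10777) (X = sqrt(38904 + 4204) = sqrt(43108) = 2*sqrt(10777) ≈ 207.62)
F(o) = 32/627 (F(o) = (-64/(-209))/6 = (-64*(-1/209))/6 = (1/6)*(64/209) = 32/627)
1/(F(f(Q)) + X) = 1/(32/627 + 2*sqrt(10777))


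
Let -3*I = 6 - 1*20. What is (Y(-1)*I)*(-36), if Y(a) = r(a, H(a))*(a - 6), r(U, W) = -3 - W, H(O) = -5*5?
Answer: 25872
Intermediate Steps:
H(O) = -25
I = 14/3 (I = -(6 - 1*20)/3 = -(6 - 20)/3 = -⅓*(-14) = 14/3 ≈ 4.6667)
Y(a) = -132 + 22*a (Y(a) = (-3 - 1*(-25))*(a - 6) = (-3 + 25)*(-6 + a) = 22*(-6 + a) = -132 + 22*a)
(Y(-1)*I)*(-36) = ((-132 + 22*(-1))*(14/3))*(-36) = ((-132 - 22)*(14/3))*(-36) = -154*14/3*(-36) = -2156/3*(-36) = 25872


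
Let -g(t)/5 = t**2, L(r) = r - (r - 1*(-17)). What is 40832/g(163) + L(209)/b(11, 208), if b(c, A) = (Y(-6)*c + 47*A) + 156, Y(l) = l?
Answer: -405106877/1310648770 ≈ -0.30909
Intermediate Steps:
L(r) = -17 (L(r) = r - (r + 17) = r - (17 + r) = r + (-17 - r) = -17)
b(c, A) = 156 - 6*c + 47*A (b(c, A) = (-6*c + 47*A) + 156 = 156 - 6*c + 47*A)
g(t) = -5*t**2
40832/g(163) + L(209)/b(11, 208) = 40832/((-5*163**2)) - 17/(156 - 6*11 + 47*208) = 40832/((-5*26569)) - 17/(156 - 66 + 9776) = 40832/(-132845) - 17/9866 = 40832*(-1/132845) - 17*1/9866 = -40832/132845 - 17/9866 = -405106877/1310648770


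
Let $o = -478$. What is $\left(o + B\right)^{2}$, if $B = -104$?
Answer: $338724$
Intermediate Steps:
$\left(o + B\right)^{2} = \left(-478 - 104\right)^{2} = \left(-582\right)^{2} = 338724$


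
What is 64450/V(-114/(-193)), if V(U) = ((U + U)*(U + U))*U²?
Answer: 44711800832225/337792032 ≈ 1.3237e+5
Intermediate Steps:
V(U) = 4*U⁴ (V(U) = ((2*U)*(2*U))*U² = (4*U²)*U² = 4*U⁴)
64450/V(-114/(-193)) = 64450/((4*(-114/(-193))⁴)) = 64450/((4*(-114*(-1/193))⁴)) = 64450/((4*(114/193)⁴)) = 64450/((4*(168896016/1387488001))) = 64450/(675584064/1387488001) = 64450*(1387488001/675584064) = 44711800832225/337792032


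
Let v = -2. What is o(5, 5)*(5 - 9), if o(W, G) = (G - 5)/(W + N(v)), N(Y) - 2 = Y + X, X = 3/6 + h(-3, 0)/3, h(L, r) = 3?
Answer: 0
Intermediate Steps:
X = 3/2 (X = 3/6 + 3/3 = 3*(⅙) + 3*(⅓) = ½ + 1 = 3/2 ≈ 1.5000)
N(Y) = 7/2 + Y (N(Y) = 2 + (Y + 3/2) = 2 + (3/2 + Y) = 7/2 + Y)
o(W, G) = (-5 + G)/(3/2 + W) (o(W, G) = (G - 5)/(W + (7/2 - 2)) = (-5 + G)/(W + 3/2) = (-5 + G)/(3/2 + W))
o(5, 5)*(5 - 9) = (2*(-5 + 5)/(3 + 2*5))*(5 - 9) = (2*0/(3 + 10))*(-4) = (2*0/13)*(-4) = (2*(1/13)*0)*(-4) = 0*(-4) = 0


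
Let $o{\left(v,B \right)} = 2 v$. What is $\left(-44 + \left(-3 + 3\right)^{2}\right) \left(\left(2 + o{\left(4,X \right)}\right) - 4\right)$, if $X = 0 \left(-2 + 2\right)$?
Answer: $-264$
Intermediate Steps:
$X = 0$ ($X = 0 \cdot 0 = 0$)
$\left(-44 + \left(-3 + 3\right)^{2}\right) \left(\left(2 + o{\left(4,X \right)}\right) - 4\right) = \left(-44 + \left(-3 + 3\right)^{2}\right) \left(\left(2 + 2 \cdot 4\right) - 4\right) = \left(-44 + 0^{2}\right) \left(\left(2 + 8\right) - 4\right) = \left(-44 + 0\right) \left(10 - 4\right) = \left(-44\right) 6 = -264$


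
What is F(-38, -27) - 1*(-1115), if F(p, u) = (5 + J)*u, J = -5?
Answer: 1115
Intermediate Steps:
F(p, u) = 0 (F(p, u) = (5 - 5)*u = 0*u = 0)
F(-38, -27) - 1*(-1115) = 0 - 1*(-1115) = 0 + 1115 = 1115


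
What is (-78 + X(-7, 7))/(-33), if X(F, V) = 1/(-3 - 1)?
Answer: 313/132 ≈ 2.3712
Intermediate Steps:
X(F, V) = -¼ (X(F, V) = 1/(-4) = -¼)
(-78 + X(-7, 7))/(-33) = (-78 - ¼)/(-33) = -1/33*(-313/4) = 313/132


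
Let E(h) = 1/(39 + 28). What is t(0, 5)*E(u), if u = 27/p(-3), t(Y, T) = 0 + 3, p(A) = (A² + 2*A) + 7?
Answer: 3/67 ≈ 0.044776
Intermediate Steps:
p(A) = 7 + A² + 2*A
t(Y, T) = 3
u = 27/10 (u = 27/(7 + (-3)² + 2*(-3)) = 27/(7 + 9 - 6) = 27/10 ≈ 2.7000)
E(h) = 1/67
t(0, 5)*E(u) = 3*(1/67) = 3/67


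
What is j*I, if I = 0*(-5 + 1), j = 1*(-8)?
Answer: 0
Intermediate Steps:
j = -8
I = 0 (I = 0*(-4) = 0)
j*I = -8*0 = 0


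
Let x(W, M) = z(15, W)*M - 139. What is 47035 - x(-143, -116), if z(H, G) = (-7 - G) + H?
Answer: 64690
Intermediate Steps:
z(H, G) = -7 + H - G
x(W, M) = -139 + M*(8 - W) (x(W, M) = (-7 + 15 - W)*M - 139 = (8 - W)*M - 139 = M*(8 - W) - 139 = -139 + M*(8 - W))
47035 - x(-143, -116) = 47035 - (-139 - 1*(-116)*(-8 - 143)) = 47035 - (-139 - 1*(-116)*(-151)) = 47035 - (-139 - 17516) = 47035 - 1*(-17655) = 47035 + 17655 = 64690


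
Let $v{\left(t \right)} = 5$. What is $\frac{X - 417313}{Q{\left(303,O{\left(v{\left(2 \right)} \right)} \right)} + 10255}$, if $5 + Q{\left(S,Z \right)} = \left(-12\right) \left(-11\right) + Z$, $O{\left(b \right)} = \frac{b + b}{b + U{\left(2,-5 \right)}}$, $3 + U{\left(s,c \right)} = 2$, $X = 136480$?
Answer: $- \frac{622}{23} \approx -27.043$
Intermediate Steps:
$U{\left(s,c \right)} = -1$ ($U{\left(s,c \right)} = -3 + 2 = -1$)
$O{\left(b \right)} = \frac{2 b}{-1 + b}$ ($O{\left(b \right)} = \frac{b + b}{b - 1} = \frac{2 b}{-1 + b}$)
$Q{\left(S,Z \right)} = 127 + Z$ ($Q{\left(S,Z \right)} = -5 + \left(\left(-12\right) \left(-11\right) + Z\right) = -5 + \left(132 + Z\right) = 127 + Z$)
$\frac{X - 417313}{Q{\left(303,O{\left(v{\left(2 \right)} \right)} \right)} + 10255} = \frac{136480 - 417313}{\left(127 + 2 \cdot 5 \frac{1}{-1 + 5}\right) + 10255} = - \frac{280833}{\left(127 + 2 \cdot 5 \cdot \frac{1}{4}\right) + 10255} = - \frac{280833}{\left(127 + \frac{5}{2}\right) + 10255} = - \frac{280833}{\frac{259}{2} + 10255} = - \frac{280833}{\frac{20769}{2}} = \left(-280833\right) \frac{2}{20769} = - \frac{622}{23}$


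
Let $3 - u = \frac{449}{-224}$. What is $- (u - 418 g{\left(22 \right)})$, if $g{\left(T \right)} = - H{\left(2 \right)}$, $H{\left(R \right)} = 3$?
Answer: $- \frac{282017}{224} \approx -1259.0$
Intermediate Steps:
$u = \frac{1121}{224}$ ($u = 3 - \frac{449}{-224} = 3 - 449 \left(- \frac{1}{224}\right) = 3 - - \frac{449}{224} = 3 + \frac{449}{224} = \frac{1121}{224} \approx 5.0045$)
$g{\left(T \right)} = -3$ ($g{\left(T \right)} = \left(-1\right) 3 = -3$)
$- (u - 418 g{\left(22 \right)}) = - (\frac{1121}{224} - -1254) = - (\frac{1121}{224} + 1254) = \left(-1\right) \frac{282017}{224} = - \frac{282017}{224}$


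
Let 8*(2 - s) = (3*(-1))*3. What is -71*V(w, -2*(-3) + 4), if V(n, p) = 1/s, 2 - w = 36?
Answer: -568/25 ≈ -22.720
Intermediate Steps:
w = -34 (w = 2 - 1*36 = 2 - 36 = -34)
s = 25/8 (s = 2 - 3*(-1)*3/8 = 2 - (-3)*3/8 = 2 - 1/8*(-9) = 2 + 9/8 = 25/8 ≈ 3.1250)
V(n, p) = 8/25 (V(n, p) = 1/(25/8) = 8/25)
-71*V(w, -2*(-3) + 4) = -71*8/25 = -568/25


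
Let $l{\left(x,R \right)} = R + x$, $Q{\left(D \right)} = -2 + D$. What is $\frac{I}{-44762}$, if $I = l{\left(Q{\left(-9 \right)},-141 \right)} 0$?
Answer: $0$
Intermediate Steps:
$I = 0$ ($I = \left(-141 - 11\right) 0 = \left(-152\right) 0 = 0$)
$\frac{I}{-44762} = \frac{0}{-44762} = 0 \left(- \frac{1}{44762}\right) = 0$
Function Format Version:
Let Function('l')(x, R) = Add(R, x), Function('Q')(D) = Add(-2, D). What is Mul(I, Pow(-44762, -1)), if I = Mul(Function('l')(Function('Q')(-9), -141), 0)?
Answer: 0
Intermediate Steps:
I = 0 (I = Mul(Add(-141, Add(-2, -9)), 0) = Mul(Add(-141, -11), 0) = Mul(-152, 0) = 0)
Mul(I, Pow(-44762, -1)) = Mul(0, Pow(-44762, -1)) = Mul(0, Rational(-1, 44762)) = 0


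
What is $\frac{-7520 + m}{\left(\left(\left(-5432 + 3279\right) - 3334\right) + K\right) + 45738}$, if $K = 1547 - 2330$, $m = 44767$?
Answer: $\frac{37247}{39468} \approx 0.94373$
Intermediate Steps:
$K = -783$ ($K = 1547 - 2330 = -783$)
$\frac{-7520 + m}{\left(\left(\left(-5432 + 3279\right) - 3334\right) + K\right) + 45738} = \frac{-7520 + 44767}{\left(\left(\left(-5432 + 3279\right) - 3334\right) - 783\right) + 45738} = \frac{37247}{\left(\left(-2153 - 3334\right) - 783\right) + 45738} = \frac{37247}{\left(-5487 - 783\right) + 45738} = \frac{37247}{-6270 + 45738} = \frac{37247}{39468}$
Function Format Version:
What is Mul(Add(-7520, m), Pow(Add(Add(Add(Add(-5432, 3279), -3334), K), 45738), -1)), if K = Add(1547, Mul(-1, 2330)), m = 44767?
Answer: Rational(37247, 39468) ≈ 0.94373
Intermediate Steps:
K = -783 (K = Add(1547, -2330) = -783)
Mul(Add(-7520, m), Pow(Add(Add(Add(Add(-5432, 3279), -3334), K), 45738), -1)) = Mul(Add(-7520, 44767), Pow(Add(Add(Add(Add(-5432, 3279), -3334), -783), 45738), -1)) = Mul(37247, Pow(Add(Add(Add(-2153, -3334), -783), 45738), -1)) = Mul(37247, Pow(Add(Add(-5487, -783), 45738), -1)) = Mul(37247, Pow(Add(-6270, 45738), -1)) = Mul(37247, Pow(39468, -1)) = Mul(37247, Rational(1, 39468)) = Rational(37247, 39468)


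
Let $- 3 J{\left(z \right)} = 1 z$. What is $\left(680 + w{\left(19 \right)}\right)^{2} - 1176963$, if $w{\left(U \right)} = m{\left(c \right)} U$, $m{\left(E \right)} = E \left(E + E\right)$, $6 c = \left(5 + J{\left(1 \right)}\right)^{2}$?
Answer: $\frac{115269897901}{531441} \approx 2.169 \cdot 10^{5}$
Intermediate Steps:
$J{\left(z \right)} = - \frac{z}{3}$ ($J{\left(z \right)} = - \frac{1 z}{3} = - \frac{z}{3}$)
$c = \frac{98}{27}$ ($c = \frac{\left(5 - \frac{1}{3}\right)^{2}}{6} = \frac{\left(\frac{14}{3}\right)^{2}}{6} = \frac{1}{6} \cdot \frac{196}{9} = \frac{98}{27} \approx 3.6296$)
$m{\left(E \right)} = 2 E^{2}$ ($m{\left(E \right)} = E 2 E = 2 E^{2}$)
$w{\left(U \right)} = \frac{19208 U}{729}$ ($w{\left(U \right)} = 2 \left(\frac{98}{27}\right)^{2} U = 2 \cdot \frac{9604}{729} U = \frac{19208 U}{729}$)
$\left(680 + w{\left(19 \right)}\right)^{2} - 1176963 = \left(680 + \frac{19208}{729} \cdot 19\right)^{2} - 1176963 = \left(680 + \frac{364952}{729}\right)^{2} - 1176963 = \left(\frac{860672}{729}\right)^{2} - 1176963 = \frac{740756291584}{531441} - 1176963 = \frac{115269897901}{531441}$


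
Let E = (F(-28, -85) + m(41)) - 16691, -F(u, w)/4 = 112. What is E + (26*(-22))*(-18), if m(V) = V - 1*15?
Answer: -6817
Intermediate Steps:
F(u, w) = -448 (F(u, w) = -4*112 = -448)
m(V) = -15 + V (m(V) = V - 15 = -15 + V)
E = -17113 (E = (-448 + (-15 + 41)) - 16691 = (-448 + 26) - 16691 = -422 - 16691 = -17113)
E + (26*(-22))*(-18) = -17113 + (26*(-22))*(-18) = -17113 - 572*(-18) = -17113 + 10296 = -6817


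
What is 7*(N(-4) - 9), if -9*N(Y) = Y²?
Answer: -679/9 ≈ -75.444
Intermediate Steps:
N(Y) = -Y²/9
7*(N(-4) - 9) = 7*(-⅑*(-4)² - 9) = 7*(-⅑*16 - 9) = 7*(-16/9 - 9) = 7*(-97/9) = -679/9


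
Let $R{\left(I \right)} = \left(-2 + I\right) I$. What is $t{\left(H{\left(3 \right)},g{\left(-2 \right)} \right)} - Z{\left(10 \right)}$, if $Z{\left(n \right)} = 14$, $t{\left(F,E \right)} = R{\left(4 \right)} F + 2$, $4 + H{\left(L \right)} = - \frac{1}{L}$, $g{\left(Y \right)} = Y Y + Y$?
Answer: $- \frac{140}{3} \approx -46.667$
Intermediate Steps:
$g{\left(Y \right)} = Y + Y^{2}$ ($g{\left(Y \right)} = Y^{2} + Y = Y + Y^{2}$)
$R{\left(I \right)} = I \left(-2 + I\right)$
$H{\left(L \right)} = -4 - \frac{1}{L}$
$t{\left(F,E \right)} = 2 + 8 F$ ($t{\left(F,E \right)} = 4 \left(-2 + 4\right) F + 2 = 4 \cdot 2 F + 2 = 8 F + 2 = 2 + 8 F$)
$t{\left(H{\left(3 \right)},g{\left(-2 \right)} \right)} - Z{\left(10 \right)} = \left(2 + 8 \left(-4 - \frac{1}{3}\right)\right) - 14 = \left(2 + 8 \left(- \frac{13}{3}\right)\right) - 14 = \left(2 - \frac{104}{3}\right) - 14 = - \frac{98}{3} - 14 = - \frac{140}{3}$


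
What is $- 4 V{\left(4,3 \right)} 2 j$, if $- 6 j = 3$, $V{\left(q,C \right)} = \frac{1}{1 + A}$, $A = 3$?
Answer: $1$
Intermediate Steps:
$V{\left(q,C \right)} = \frac{1}{4}$ ($V{\left(q,C \right)} = \frac{1}{1 + 3} = \frac{1}{4}$)
$j = - \frac{1}{2}$ ($j = \left(- \frac{1}{6}\right) 3 = - \frac{1}{2} \approx -0.5$)
$- 4 V{\left(4,3 \right)} 2 j = \left(-4\right) \frac{1}{4} \cdot 2 \left(- \frac{1}{2}\right) = \left(-1\right) 2 \left(- \frac{1}{2}\right) = \left(-2\right) \left(- \frac{1}{2}\right) = 1$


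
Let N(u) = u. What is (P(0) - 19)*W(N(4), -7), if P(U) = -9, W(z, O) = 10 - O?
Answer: -476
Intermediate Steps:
(P(0) - 19)*W(N(4), -7) = (-9 - 19)*(10 - 1*(-7)) = -28*(10 + 7) = -28*17 = -476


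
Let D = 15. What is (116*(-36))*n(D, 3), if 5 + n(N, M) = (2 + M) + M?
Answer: -12528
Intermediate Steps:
n(N, M) = -3 + 2*M (n(N, M) = -5 + ((2 + M) + M) = -5 + (2 + 2*M) = -3 + 2*M)
(116*(-36))*n(D, 3) = (116*(-36))*(-3 + 2*3) = -4176*(-3 + 6) = -4176*3 = -12528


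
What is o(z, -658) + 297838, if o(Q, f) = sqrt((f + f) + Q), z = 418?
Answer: 297838 + I*sqrt(898) ≈ 2.9784e+5 + 29.967*I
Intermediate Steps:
o(Q, f) = sqrt(Q + 2*f) (o(Q, f) = sqrt(2*f + Q) = sqrt(Q + 2*f))
o(z, -658) + 297838 = sqrt(418 + 2*(-658)) + 297838 = sqrt(418 - 1316) + 297838 = sqrt(-898) + 297838 = I*sqrt(898) + 297838 = 297838 + I*sqrt(898)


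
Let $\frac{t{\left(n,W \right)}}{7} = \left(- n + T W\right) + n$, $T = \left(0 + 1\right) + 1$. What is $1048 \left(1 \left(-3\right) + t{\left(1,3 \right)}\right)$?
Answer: $40872$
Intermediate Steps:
$T = 2$ ($T = 1 + 1 = 2$)
$t{\left(n,W \right)} = 14 W$ ($t{\left(n,W \right)} = 7 \left(\left(- n + 2 W\right) + n\right) = 7 \cdot 2 W = 14 W$)
$1048 \left(1 \left(-3\right) + t{\left(1,3 \right)}\right) = 1048 \left(1 \left(-3\right) + 14 \cdot 3\right) = 1048 \left(-3 + 42\right) = 1048 \cdot 39 = 40872$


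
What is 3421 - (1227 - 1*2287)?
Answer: 4481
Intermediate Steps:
3421 - (1227 - 1*2287) = 3421 - (1227 - 2287) = 3421 - 1*(-1060) = 3421 + 1060 = 4481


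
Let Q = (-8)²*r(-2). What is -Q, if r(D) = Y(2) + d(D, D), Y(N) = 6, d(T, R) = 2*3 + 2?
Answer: -896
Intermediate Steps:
d(T, R) = 8 (d(T, R) = 6 + 2 = 8)
r(D) = 14 (r(D) = 6 + 8 = 14)
Q = 896 (Q = (-8)²*14 = 64*14 = 896)
-Q = -1*896 = -896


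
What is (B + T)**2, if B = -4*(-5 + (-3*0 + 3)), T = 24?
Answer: 1024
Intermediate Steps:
B = 8 (B = -4*(-5 + (0 + 3)) = -4*(-5 + 3) = -4*(-2) = 8)
(B + T)**2 = (8 + 24)**2 = 32**2 = 1024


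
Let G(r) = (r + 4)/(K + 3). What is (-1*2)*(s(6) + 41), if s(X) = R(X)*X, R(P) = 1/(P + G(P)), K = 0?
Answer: -583/7 ≈ -83.286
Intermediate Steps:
G(r) = 4/3 + r/3 (G(r) = (r + 4)/(0 + 3) = (4 + r)/3 = (4 + r)*(⅓) = 4/3 + r/3)
R(P) = 1/(4/3 + 4*P/3) (R(P) = 1/(P + (4/3 + P/3)) = 1/(4/3 + 4*P/3))
s(X) = 3*X/(4*(1 + X)) (s(X) = (3/(4*(1 + X)))*X = 3*X/(4*(1 + X)))
(-1*2)*(s(6) + 41) = (-1*2)*((¾)*6/(1 + 6) + 41) = -2*((¾)*6/7 + 41) = -2*((¾)*6*(⅐) + 41) = -2*(9/14 + 41) = -2*583/14 = -583/7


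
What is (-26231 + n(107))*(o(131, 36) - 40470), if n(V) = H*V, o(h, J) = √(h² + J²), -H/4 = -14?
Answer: 819072330 - 20239*√18457 ≈ 8.1632e+8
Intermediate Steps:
H = 56 (H = -4*(-14) = 56)
o(h, J) = √(J² + h²)
n(V) = 56*V
(-26231 + n(107))*(o(131, 36) - 40470) = (-26231 + 56*107)*(√(36² + 131²) - 40470) = (-26231 + 5992)*(√(1296 + 17161) - 40470) = -20239*(√18457 - 40470) = -20239*(-40470 + √18457) = 819072330 - 20239*√18457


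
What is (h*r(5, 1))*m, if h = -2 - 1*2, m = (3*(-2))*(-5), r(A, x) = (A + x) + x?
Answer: -840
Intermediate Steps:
r(A, x) = A + 2*x
m = 30 (m = -6*(-5) = 30)
h = -4 (h = -2 - 2 = -4)
(h*r(5, 1))*m = -4*(5 + 2*1)*30 = -4*(5 + 2)*30 = -4*7*30 = -28*30 = -840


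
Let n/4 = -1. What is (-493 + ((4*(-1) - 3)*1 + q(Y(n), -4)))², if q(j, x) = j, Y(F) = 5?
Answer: 245025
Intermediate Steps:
n = -4 (n = 4*(-1) = -4)
(-493 + ((4*(-1) - 3)*1 + q(Y(n), -4)))² = (-493 + ((4*(-1) - 3)*1 + 5))² = (-493 + ((-4 - 3)*1 + 5))² = (-493 + (-7*1 + 5))² = (-493 + (-7 + 5))² = (-493 - 2)² = (-495)² = 245025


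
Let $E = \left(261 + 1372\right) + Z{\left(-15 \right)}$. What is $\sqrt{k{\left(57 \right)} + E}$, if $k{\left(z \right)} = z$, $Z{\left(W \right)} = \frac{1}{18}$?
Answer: $\frac{\sqrt{60842}}{6} \approx 41.11$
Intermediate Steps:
$Z{\left(W \right)} = \frac{1}{18}$
$E = \frac{29395}{18}$ ($E = \left(261 + 1372\right) + \frac{1}{18} = 1633 + \frac{1}{18} = \frac{29395}{18} \approx 1633.1$)
$\sqrt{k{\left(57 \right)} + E} = \sqrt{57 + \frac{29395}{18}} = \sqrt{\frac{30421}{18}} = \frac{\sqrt{60842}}{6}$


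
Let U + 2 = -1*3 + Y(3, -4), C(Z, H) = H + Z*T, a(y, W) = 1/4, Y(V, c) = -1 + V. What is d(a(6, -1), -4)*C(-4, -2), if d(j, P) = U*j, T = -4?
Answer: -21/2 ≈ -10.500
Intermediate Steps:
a(y, W) = 1/4
C(Z, H) = H - 4*Z (C(Z, H) = H + Z*(-4) = H - 4*Z)
U = -3 (U = -2 + (-1*3 + (-1 + 3)) = -2 + (-3 + 2) = -2 - 1 = -3)
d(j, P) = -3*j
d(a(6, -1), -4)*C(-4, -2) = (-3*1/4)*(-2 - 4*(-4)) = -3*(-2 + 16)/4 = -3/4*14 = -21/2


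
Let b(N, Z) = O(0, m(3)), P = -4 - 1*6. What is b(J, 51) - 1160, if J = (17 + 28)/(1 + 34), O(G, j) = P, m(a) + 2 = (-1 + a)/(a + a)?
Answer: -1170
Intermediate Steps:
m(a) = -2 + (-1 + a)/(2*a) (m(a) = -2 + (-1 + a)/(a + a) = -2 + (-1 + a)/((2*a)) = -2 + (-1 + a)*(1/(2*a)) = -2 + (-1 + a)/(2*a))
P = -10 (P = -4 - 6 = -10)
O(G, j) = -10
J = 9/7 (J = 45/35 = 45*(1/35) = 9/7 ≈ 1.2857)
b(N, Z) = -10
b(J, 51) - 1160 = -10 - 1160 = -1170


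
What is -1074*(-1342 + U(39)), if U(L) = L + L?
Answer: 1357536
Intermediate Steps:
U(L) = 2*L
-1074*(-1342 + U(39)) = -1074*(-1342 + 2*39) = -1074*(-1342 + 78) = -1074*(-1264) = 1357536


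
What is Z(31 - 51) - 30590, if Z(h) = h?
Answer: -30610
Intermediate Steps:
Z(31 - 51) - 30590 = (31 - 51) - 30590 = -20 - 30590 = -30610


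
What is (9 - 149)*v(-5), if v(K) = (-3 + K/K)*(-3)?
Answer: -840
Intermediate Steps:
v(K) = 6 (v(K) = (-3 + 1)*(-3) = -2*(-3) = 6)
(9 - 149)*v(-5) = (9 - 149)*6 = -140*6 = -840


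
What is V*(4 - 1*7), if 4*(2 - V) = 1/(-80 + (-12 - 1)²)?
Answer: -2133/356 ≈ -5.9916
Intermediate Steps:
V = 711/356 (V = 2 - 1/(4*(-80 + (-12 - 1)²)) = 2 - 1/(4*(-80 + (-13)²)) = 2 - 1/(4*(-80 + 169)) = 2 - ¼/89 = 2 - ¼*1/89 = 2 - 1/356 = 711/356 ≈ 1.9972)
V*(4 - 1*7) = 711*(4 - 1*7)/356 = 711*(4 - 7)/356 = (711/356)*(-3) = -2133/356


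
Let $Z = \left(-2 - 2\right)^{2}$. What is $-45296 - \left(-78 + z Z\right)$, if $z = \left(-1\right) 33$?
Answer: $-44690$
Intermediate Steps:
$Z = 16$ ($Z = \left(-4\right)^{2} = 16$)
$z = -33$
$-45296 - \left(-78 + z Z\right) = -45296 - \left(-78 - 528\right) = -45296 - -606 = -45296 + 606 = -44690$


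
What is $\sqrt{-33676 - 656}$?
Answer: $2 i \sqrt{8583} \approx 185.29 i$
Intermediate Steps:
$\sqrt{-33676 - 656} = \sqrt{-34332} = 2 i \sqrt{8583}$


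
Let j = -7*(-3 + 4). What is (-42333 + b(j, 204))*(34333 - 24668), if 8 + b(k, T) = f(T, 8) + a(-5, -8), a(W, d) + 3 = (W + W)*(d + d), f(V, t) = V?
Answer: -405736700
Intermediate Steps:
j = -7 (j = -7*1 = -7)
a(W, d) = -3 + 4*W*d (a(W, d) = -3 + (W + W)*(d + d) = -3 + (2*W)*(2*d) = -3 + 4*W*d)
b(k, T) = 149 + T (b(k, T) = -8 + (T + (-3 + 4*(-5)*(-8))) = -8 + (T + (-3 + 160)) = -8 + (T + 157) = -8 + (157 + T) = 149 + T)
(-42333 + b(j, 204))*(34333 - 24668) = (-42333 + (149 + 204))*(34333 - 24668) = (-42333 + 353)*9665 = -41980*9665 = -405736700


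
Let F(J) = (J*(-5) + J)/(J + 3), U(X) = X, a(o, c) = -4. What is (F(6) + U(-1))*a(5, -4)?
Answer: 44/3 ≈ 14.667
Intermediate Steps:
F(J) = -4*J/(3 + J) (F(J) = (-5*J + J)/(3 + J) = (-4*J)/(3 + J) = -4*J/(3 + J))
(F(6) + U(-1))*a(5, -4) = (-4*6/(3 + 6) - 1)*(-4) = (-4*6/9 - 1)*(-4) = (-4*6*⅑ - 1)*(-4) = (-8/3 - 1)*(-4) = -11/3*(-4) = 44/3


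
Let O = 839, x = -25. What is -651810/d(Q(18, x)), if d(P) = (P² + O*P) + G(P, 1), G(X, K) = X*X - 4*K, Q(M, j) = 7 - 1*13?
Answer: 325905/2483 ≈ 131.25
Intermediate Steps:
Q(M, j) = -6 (Q(M, j) = 7 - 13 = -6)
G(X, K) = X² - 4*K
d(P) = -4 + 2*P² + 839*P (d(P) = (P² + 839*P) + (P² - 4*1) = (P² + 839*P) + (P² - 4) = (P² + 839*P) + (-4 + P²) = -4 + 2*P² + 839*P)
-651810/d(Q(18, x)) = -651810/(-4 + 2*(-6)² + 839*(-6)) = -651810/(-4 + 2*36 - 5034) = -651810/(-4 + 72 - 5034) = -651810/(-4966) = -651810*(-1/4966) = 325905/2483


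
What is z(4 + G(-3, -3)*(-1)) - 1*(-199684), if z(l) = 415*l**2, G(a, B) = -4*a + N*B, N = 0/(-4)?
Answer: 226244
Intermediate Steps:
N = 0 (N = 0*(-1/4) = 0)
G(a, B) = -4*a (G(a, B) = -4*a + 0*B = -4*a + 0 = -4*a)
z(4 + G(-3, -3)*(-1)) - 1*(-199684) = 415*(4 - 4*(-3)*(-1))**2 - 1*(-199684) = 415*(4 + 12*(-1))**2 + 199684 = 415*(4 - 12)**2 + 199684 = 415*(-8)**2 + 199684 = 415*64 + 199684 = 26560 + 199684 = 226244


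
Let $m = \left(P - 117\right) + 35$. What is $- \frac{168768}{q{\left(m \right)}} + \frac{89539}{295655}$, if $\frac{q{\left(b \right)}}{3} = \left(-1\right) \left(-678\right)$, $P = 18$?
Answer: $- \frac{2761943373}{33409015} \approx -82.671$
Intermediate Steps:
$m = -64$ ($m = \left(18 - 117\right) + 35 = -99 + 35 = -64$)
$q{\left(b \right)} = 2034$ ($q{\left(b \right)} = 3 \left(\left(-1\right) \left(-678\right)\right) = 3 \cdot 678 = 2034$)
$- \frac{168768}{q{\left(m \right)}} + \frac{89539}{295655} = - \frac{168768}{2034} + \frac{89539}{295655} = \left(-168768\right) \frac{1}{2034} + 89539 \cdot \frac{1}{295655} = - \frac{9376}{113} + \frac{89539}{295655} = - \frac{2761943373}{33409015}$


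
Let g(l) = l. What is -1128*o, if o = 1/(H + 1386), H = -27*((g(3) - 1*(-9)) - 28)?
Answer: -188/303 ≈ -0.62046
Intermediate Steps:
H = 432 (H = -27*((3 - 1*(-9)) - 28) = -27*((3 + 9) - 28) = -27*(12 - 28) = -27*(-16) = 432)
o = 1/1818 (o = 1/(432 + 1386) = 1/1818 ≈ 0.00055005)
-1128*o = -1128*1/1818 = -188/303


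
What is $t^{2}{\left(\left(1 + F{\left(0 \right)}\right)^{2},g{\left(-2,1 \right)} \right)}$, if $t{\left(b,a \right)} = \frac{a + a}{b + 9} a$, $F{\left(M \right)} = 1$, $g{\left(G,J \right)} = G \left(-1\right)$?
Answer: $\frac{64}{169} \approx 0.3787$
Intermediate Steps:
$g{\left(G,J \right)} = - G$
$t{\left(b,a \right)} = \frac{2 a^{2}}{9 + b}$ ($t{\left(b,a \right)} = \frac{2 a}{9 + b} a = \frac{2 a^{2}}{9 + b}$)
$t^{2}{\left(\left(1 + F{\left(0 \right)}\right)^{2},g{\left(-2,1 \right)} \right)} = \left(\frac{2 \left(\left(-1\right) \left(-2\right)\right)^{2}}{9 + \left(1 + 1\right)^{2}}\right)^{2} = \left(\frac{2 \cdot 2^{2}}{9 + 2^{2}}\right)^{2} = \left(2 \cdot 4 \frac{1}{9 + 4}\right)^{2} = \left(2 \cdot 4 \cdot \frac{1}{13}\right)^{2} = \left(\frac{8}{13}\right)^{2} = \frac{64}{169}$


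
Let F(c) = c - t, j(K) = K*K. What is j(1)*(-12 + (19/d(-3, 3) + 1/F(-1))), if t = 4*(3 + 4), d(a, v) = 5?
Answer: -1194/145 ≈ -8.2345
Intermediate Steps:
j(K) = K**2
t = 28 (t = 4*7 = 28)
F(c) = -28 + c (F(c) = c - 1*28 = c - 28 = -28 + c)
j(1)*(-12 + (19/d(-3, 3) + 1/F(-1))) = 1**2*(-12 + (19/5 + 1/(-28 - 1))) = 1*(-12 + (19*(1/5) + 1/(-29))) = 1*(-12 + (19/5 + 1*(-1/29))) = 1*(-12 + (19/5 - 1/29)) = 1*(-12 + 546/145) = 1*(-1194/145) = -1194/145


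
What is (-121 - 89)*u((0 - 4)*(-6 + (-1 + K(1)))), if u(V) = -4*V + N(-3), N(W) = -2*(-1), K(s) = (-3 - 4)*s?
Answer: 46620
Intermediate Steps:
K(s) = -7*s
N(W) = 2
u(V) = 2 - 4*V (u(V) = -4*V + 2 = 2 - 4*V)
(-121 - 89)*u((0 - 4)*(-6 + (-1 + K(1)))) = (-121 - 89)*(2 - 4*(0 - 4)*(-6 + (-1 - 7*1))) = -210*(2 - (-16)*(-6 + (-1 - 7))) = -210*(2 - (-16)*(-6 - 8)) = -210*(2 - (-16)*(-14)) = -210*(2 - 4*56) = -210*(2 - 224) = -210*(-222) = 46620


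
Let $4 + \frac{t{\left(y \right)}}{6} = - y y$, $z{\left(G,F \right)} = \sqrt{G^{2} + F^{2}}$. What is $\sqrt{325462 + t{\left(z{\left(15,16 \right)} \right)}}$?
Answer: $2 \sqrt{80638} \approx 567.94$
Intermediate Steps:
$z{\left(G,F \right)} = \sqrt{F^{2} + G^{2}}$
$t{\left(y \right)} = -24 - 6 y^{2}$ ($t{\left(y \right)} = -24 + 6 \left(- y y\right) = -24 + 6 \left(- y^{2}\right) = -24 - 6 y^{2}$)
$\sqrt{325462 + t{\left(z{\left(15,16 \right)} \right)}} = \sqrt{325462 - \left(24 + 6 \left(\sqrt{16^{2} + 15^{2}}\right)^{2}\right)} = \sqrt{325462 - \left(24 + 6 \left(\sqrt{256 + 225}\right)^{2}\right)} = \sqrt{325462 - \left(24 + 6 \left(\sqrt{481}\right)^{2}\right)} = \sqrt{325462 - 2910} = \sqrt{322552} = 2 \sqrt{80638}$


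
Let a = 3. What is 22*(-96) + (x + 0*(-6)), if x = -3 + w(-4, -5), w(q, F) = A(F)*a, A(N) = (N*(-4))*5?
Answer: -1815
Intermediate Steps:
A(N) = -20*N (A(N) = -4*N*5 = -20*N)
w(q, F) = -60*F (w(q, F) = -20*F*3 = -60*F)
x = 297 (x = -3 - 60*(-5) = -3 + 300 = 297)
22*(-96) + (x + 0*(-6)) = 22*(-96) + (297 + 0*(-6)) = -2112 + (297 + 0) = -2112 + 297 = -1815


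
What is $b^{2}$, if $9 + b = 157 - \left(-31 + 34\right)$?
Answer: $21025$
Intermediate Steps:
$b = 145$ ($b = -9 + \left(157 - \left(-31 + 34\right)\right) = -9 + \left(157 - 3\right) = -9 + 154 = 145$)
$b^{2} = 145^{2} = 21025$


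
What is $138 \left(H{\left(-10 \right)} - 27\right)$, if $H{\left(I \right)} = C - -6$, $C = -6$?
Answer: $-3726$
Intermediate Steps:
$H{\left(I \right)} = 0$ ($H{\left(I \right)} = -6 - -6 = -6 + 6 = 0$)
$138 \left(H{\left(-10 \right)} - 27\right) = 138 \left(0 - 27\right) = 138 \left(-27\right) = -3726$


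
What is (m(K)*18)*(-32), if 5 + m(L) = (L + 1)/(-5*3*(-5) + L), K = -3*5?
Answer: 15072/5 ≈ 3014.4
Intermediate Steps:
K = -15
m(L) = -5 + (1 + L)/(75 + L) (m(L) = -5 + (L + 1)/(-5*3*(-5) + L) = -5 + (1 + L)/(-15*(-5) + L) = -5 + (1 + L)/(75 + L))
(m(K)*18)*(-32) = ((2*(-187 - 2*(-15))/(75 - 15))*18)*(-32) = ((2*(-187 + 30)/60)*18)*(-32) = ((2*(1/60)*(-157))*18)*(-32) = -157/30*18*(-32) = -471/5*(-32) = 15072/5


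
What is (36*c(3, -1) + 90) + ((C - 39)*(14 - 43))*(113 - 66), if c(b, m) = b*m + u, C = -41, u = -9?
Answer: 108698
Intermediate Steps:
c(b, m) = -9 + b*m (c(b, m) = b*m - 9 = -9 + b*m)
(36*c(3, -1) + 90) + ((C - 39)*(14 - 43))*(113 - 66) = (36*(-9 + 3*(-1)) + 90) + ((-41 - 39)*(14 - 43))*(113 - 66) = (36*(-9 - 3) + 90) - 80*(-29)*47 = (36*(-12) + 90) + 2320*47 = (-432 + 90) + 109040 = -342 + 109040 = 108698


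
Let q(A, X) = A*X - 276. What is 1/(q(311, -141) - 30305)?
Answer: -1/74432 ≈ -1.3435e-5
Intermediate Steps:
q(A, X) = -276 + A*X
1/(q(311, -141) - 30305) = 1/((-276 + 311*(-141)) - 30305) = 1/((-276 - 43851) - 30305) = 1/(-44127 - 30305) = 1/(-74432) = -1/74432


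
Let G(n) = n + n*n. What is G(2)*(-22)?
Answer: -132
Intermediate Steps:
G(n) = n + n²
G(2)*(-22) = (2*(1 + 2))*(-22) = (2*3)*(-22) = 6*(-22) = -132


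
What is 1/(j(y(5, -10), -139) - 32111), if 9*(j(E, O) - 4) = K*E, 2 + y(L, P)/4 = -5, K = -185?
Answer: -9/283783 ≈ -3.1714e-5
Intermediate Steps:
y(L, P) = -28 (y(L, P) = -8 + 4*(-5) = -8 - 20 = -28)
j(E, O) = 4 - 185*E/9 (j(E, O) = 4 + (-185*E)/9 = 4 - 185*E/9)
1/(j(y(5, -10), -139) - 32111) = 1/((4 - 185/9*(-28)) - 32111) = 1/((4 + 5180/9) - 32111) = 1/(5216/9 - 32111) = 1/(-283783/9) = -9/283783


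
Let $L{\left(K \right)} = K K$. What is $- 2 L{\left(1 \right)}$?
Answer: $-2$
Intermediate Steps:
$L{\left(K \right)} = K^{2}$
$- 2 L{\left(1 \right)} = - 2 \cdot 1^{2} = \left(-2\right) 1 = -2$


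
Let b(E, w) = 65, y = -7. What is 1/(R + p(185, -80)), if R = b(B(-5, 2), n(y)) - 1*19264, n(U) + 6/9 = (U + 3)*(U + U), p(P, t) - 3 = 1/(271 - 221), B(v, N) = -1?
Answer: -50/959799 ≈ -5.2094e-5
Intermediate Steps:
p(P, t) = 151/50 (p(P, t) = 3 + 1/(271 - 221) = 3 + 1/50 = 151/50)
n(U) = -2/3 + 2*U*(3 + U) (n(U) = -2/3 + (U + 3)*(U + U) = -2/3 + (3 + U)*(2*U) = -2/3 + 2*U*(3 + U))
R = -19199 (R = 65 - 1*19264 = 65 - 19264 = -19199)
1/(R + p(185, -80)) = 1/(-19199 + 151/50) = 1/(-959799/50) = -50/959799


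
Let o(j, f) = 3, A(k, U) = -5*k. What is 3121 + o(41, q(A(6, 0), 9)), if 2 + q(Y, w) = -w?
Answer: 3124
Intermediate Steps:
q(Y, w) = -2 - w
3121 + o(41, q(A(6, 0), 9)) = 3121 + 3 = 3124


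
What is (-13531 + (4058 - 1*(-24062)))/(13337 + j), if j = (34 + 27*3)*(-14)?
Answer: 1621/1303 ≈ 1.2441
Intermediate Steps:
j = -1610 (j = (34 + 81)*(-14) = 115*(-14) = -1610)
(-13531 + (4058 - 1*(-24062)))/(13337 + j) = (-13531 + (4058 - 1*(-24062)))/(13337 - 1610) = (-13531 + (4058 + 24062))/11727 = (-13531 + 28120)*(1/11727) = 14589*(1/11727) = 1621/1303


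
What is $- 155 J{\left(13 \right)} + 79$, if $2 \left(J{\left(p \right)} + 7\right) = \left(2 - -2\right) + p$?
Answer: $- \frac{307}{2} \approx -153.5$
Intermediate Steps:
$J{\left(p \right)} = -5 + \frac{p}{2}$ ($J{\left(p \right)} = -7 + \frac{\left(2 - -2\right) + p}{2} = -7 + \frac{\left(2 + 2\right) + p}{2} = -7 + \frac{4 + p}{2} = -7 + \left(2 + \frac{p}{2}\right) = -5 + \frac{p}{2}$)
$- 155 J{\left(13 \right)} + 79 = - 155 \left(-5 + \frac{1}{2} \cdot 13\right) + 79 = - 155 \left(-5 + \frac{13}{2}\right) + 79 = \left(-155\right) \frac{3}{2} + 79 = - \frac{465}{2} + 79 = - \frac{307}{2}$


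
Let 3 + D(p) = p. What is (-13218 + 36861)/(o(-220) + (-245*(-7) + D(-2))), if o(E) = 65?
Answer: 333/25 ≈ 13.320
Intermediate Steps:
D(p) = -3 + p
(-13218 + 36861)/(o(-220) + (-245*(-7) + D(-2))) = (-13218 + 36861)/(65 + (-245*(-7) + (-3 - 2))) = 23643/(65 + (1715 - 5)) = 23643/(65 + 1710) = 23643/1775 = 23643*(1/1775) = 333/25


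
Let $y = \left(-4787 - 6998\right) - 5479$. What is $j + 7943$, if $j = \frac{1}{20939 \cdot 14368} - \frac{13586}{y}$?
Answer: $\frac{2578702784436515}{324618824608} \approx 7943.8$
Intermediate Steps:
$y = -17264$ ($y = -11785 - 5479 = -17264$)
$j = \frac{255460575171}{324618824608}$ ($j = \frac{1}{20939 \cdot 14368} - \frac{13586}{-17264} = \frac{1}{20939} \cdot \frac{1}{14368} - - \frac{6793}{8632} = \frac{1}{300851552} + \frac{6793}{8632} = \frac{255460575171}{324618824608} \approx 0.78696$)
$j + 7943 = \frac{255460575171}{324618824608} + 7943 = \frac{2578702784436515}{324618824608}$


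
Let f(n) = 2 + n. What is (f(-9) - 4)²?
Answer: 121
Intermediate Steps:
(f(-9) - 4)² = ((2 - 9) - 4)² = (-7 - 4)² = (-11)² = 121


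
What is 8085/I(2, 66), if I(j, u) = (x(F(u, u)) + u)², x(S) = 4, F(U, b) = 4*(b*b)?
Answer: 33/20 ≈ 1.6500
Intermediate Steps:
F(U, b) = 4*b²
I(j, u) = (4 + u)²
8085/I(2, 66) = 8085/((4 + 66)²) = 8085/(70²) = 8085/4900 = 8085*(1/4900) = 33/20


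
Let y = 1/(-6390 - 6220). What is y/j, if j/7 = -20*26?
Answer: 1/45900400 ≈ 2.1786e-8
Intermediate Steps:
j = -3640 (j = 7*(-20*26) = 7*(-520) = -3640)
y = -1/12610 (y = 1/(-12610) = -1/12610 ≈ -7.9302e-5)
y/j = -1/12610/(-3640) = -1/12610*(-1/3640) = 1/45900400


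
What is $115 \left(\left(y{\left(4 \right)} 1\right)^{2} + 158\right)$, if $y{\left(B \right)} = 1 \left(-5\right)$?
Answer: $21045$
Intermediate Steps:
$y{\left(B \right)} = -5$
$115 \left(\left(y{\left(4 \right)} 1\right)^{2} + 158\right) = 115 \left(\left(\left(-5\right) 1\right)^{2} + 158\right) = 115 \left(\left(-5\right)^{2} + 158\right) = 115 \left(25 + 158\right) = 115 \cdot 183 = 21045$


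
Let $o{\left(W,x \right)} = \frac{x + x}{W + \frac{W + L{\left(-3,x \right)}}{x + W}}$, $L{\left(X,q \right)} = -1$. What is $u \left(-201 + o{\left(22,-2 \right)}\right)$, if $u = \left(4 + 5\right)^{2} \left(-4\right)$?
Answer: $\frac{30048084}{461} \approx 65180.0$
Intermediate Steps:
$o{\left(W,x \right)} = \frac{2 x}{W + \frac{-1 + W}{W + x}}$ ($o{\left(W,x \right)} = \frac{x + x}{W + \frac{W - 1}{x + W}} = \frac{2 x}{W + \frac{-1 + W}{W + x}}$)
$u = -324$ ($u = 9^{2} \left(-4\right) = 81 \left(-4\right) = -324$)
$u \left(-201 + o{\left(22,-2 \right)}\right) = - 324 \left(-201 + 2 \left(-2\right) \frac{1}{-1 + 22 + 22^{2} + 22 \left(-2\right)} \left(22 - 2\right)\right) = - 324 \left(-201 + 2 \left(-2\right) \frac{1}{-1 + 22 + 484 - 44} \cdot 20\right) = - 324 \left(-201 + 2 \left(-2\right) \frac{1}{461} \cdot 20\right) = - 324 \left(-201 - \frac{80}{461}\right) = \left(-324\right) \left(- \frac{92741}{461}\right) = \frac{30048084}{461}$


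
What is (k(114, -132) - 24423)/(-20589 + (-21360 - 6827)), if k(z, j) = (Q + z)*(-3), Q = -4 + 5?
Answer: 3096/6097 ≈ 0.50779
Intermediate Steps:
Q = 1
k(z, j) = -3 - 3*z (k(z, j) = (1 + z)*(-3) = -3 - 3*z)
(k(114, -132) - 24423)/(-20589 + (-21360 - 6827)) = ((-3 - 3*114) - 24423)/(-20589 + (-21360 - 6827)) = ((-3 - 342) - 24423)/(-20589 - 28187) = (-345 - 24423)/(-48776) = -24768*(-1/48776) = 3096/6097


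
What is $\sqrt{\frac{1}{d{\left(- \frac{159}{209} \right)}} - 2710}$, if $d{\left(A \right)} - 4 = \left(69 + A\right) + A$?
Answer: $\frac{i \sqrt{604797661659}}{14939} \approx 52.057 i$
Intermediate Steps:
$d{\left(A \right)} = 73 + 2 A$ ($d{\left(A \right)} = 4 + \left(\left(69 + A\right) + A\right) = 4 + \left(69 + 2 A\right) = 73 + 2 A$)
$\sqrt{\frac{1}{d{\left(- \frac{159}{209} \right)}} - 2710} = \sqrt{\frac{1}{73 + 2 \left(- \frac{159}{209}\right)} - 2710} = \sqrt{\frac{1}{73 - \frac{318}{209}} - 2710} = \sqrt{\frac{1}{\frac{14939}{209}} - 2710} = \sqrt{\frac{209}{14939} - 2710} = \sqrt{- \frac{40484481}{14939}} = \frac{i \sqrt{604797661659}}{14939}$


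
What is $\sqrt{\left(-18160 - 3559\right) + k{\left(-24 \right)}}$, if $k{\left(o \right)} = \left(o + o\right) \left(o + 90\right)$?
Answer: $i \sqrt{24887} \approx 157.76 i$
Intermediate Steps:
$k{\left(o \right)} = 2 o \left(90 + o\right)$
$\sqrt{\left(-18160 - 3559\right) + k{\left(-24 \right)}} = \sqrt{\left(-18160 - 3559\right) + 2 \left(-24\right) \left(90 - 24\right)} = \sqrt{\left(-18160 - 3559\right) + 2 \left(-24\right) 66} = \sqrt{-21719 - 3168} = \sqrt{-24887} = i \sqrt{24887}$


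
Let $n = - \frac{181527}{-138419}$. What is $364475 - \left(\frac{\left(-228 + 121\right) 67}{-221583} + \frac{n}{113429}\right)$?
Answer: $\frac{1268013726021349094515}{3479014578832833} \approx 3.6448 \cdot 10^{5}$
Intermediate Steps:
$n = \frac{181527}{138419}$ ($n = \left(-181527\right) \left(- \frac{1}{138419}\right) = \frac{181527}{138419} \approx 1.3114$)
$364475 - \left(\frac{\left(-228 + 121\right) 67}{-221583} + \frac{n}{113429}\right) = 364475 - \left(\frac{\left(-228 + 121\right) 67}{-221583} + \frac{181527}{138419 \cdot 113429}\right) = 364475 - \left(\left(-107\right) 67 \left(- \frac{1}{221583}\right) + \frac{181527}{138419} \cdot \frac{1}{113429}\right) = 364475 - \left(\left(-7169\right) \left(- \frac{1}{221583}\right) + \frac{181527}{15700728751}\right) = 364475 - \left(\frac{7169}{221583} + \frac{181527}{15700728751}\right) = 364475 - \frac{112598747713160}{3479014578832833} = \frac{1268013726021349094515}{3479014578832833}$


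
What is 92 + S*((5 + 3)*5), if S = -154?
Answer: -6068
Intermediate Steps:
92 + S*((5 + 3)*5) = 92 - 154*(5 + 3)*5 = 92 - 1232*5 = 92 - 154*40 = 92 - 6160 = -6068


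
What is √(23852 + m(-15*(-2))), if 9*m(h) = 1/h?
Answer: √193201230/90 ≈ 154.44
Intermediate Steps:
m(h) = 1/(9*h)
√(23852 + m(-15*(-2))) = √(23852 + 1/(9*((-15*(-2))))) = √(23852 + (⅑)/30) = √(23852 + (⅑)*(1/30)) = √(23852 + 1/270) = √(6440041/270) = √193201230/90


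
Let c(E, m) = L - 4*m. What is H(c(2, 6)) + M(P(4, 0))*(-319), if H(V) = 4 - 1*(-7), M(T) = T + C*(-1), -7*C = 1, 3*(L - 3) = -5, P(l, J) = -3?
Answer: 6457/7 ≈ 922.43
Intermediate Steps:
L = 4/3 (L = 3 + (⅓)*(-5) = 3 - 5/3 = 4/3 ≈ 1.3333)
C = -⅐ (C = -⅐*1 = -⅐ ≈ -0.14286)
M(T) = ⅐ + T (M(T) = T - ⅐*(-1) = T + ⅐ = ⅐ + T)
c(E, m) = 4/3 - 4*m
H(V) = 11 (H(V) = 4 + 7 = 11)
H(c(2, 6)) + M(P(4, 0))*(-319) = 11 + (⅐ - 3)*(-319) = 11 - 20/7*(-319) = 11 + 6380/7 = 6457/7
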